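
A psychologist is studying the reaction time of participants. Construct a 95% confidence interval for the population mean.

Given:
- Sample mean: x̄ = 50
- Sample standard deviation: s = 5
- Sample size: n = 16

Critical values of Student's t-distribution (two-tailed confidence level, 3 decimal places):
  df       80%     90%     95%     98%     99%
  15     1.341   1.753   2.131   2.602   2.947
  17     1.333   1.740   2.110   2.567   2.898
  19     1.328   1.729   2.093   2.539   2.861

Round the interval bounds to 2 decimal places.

The population standard deviation σ is unknown (only the sample standard deviation s is given), so use a t-interval with df = n - 1 = 16 - 1 = 15.

For 95% confidence with df = 15, t* = 2.131 (from t-table)

Standard error: SE = s/√n = 5/√16 = 1.250000

Margin of error: E = t* × SE = 2.131 × 1.250000 = 2.6637

T-interval: x̄ ± E = 50 ± 2.6637 = (47.3362, 52.6638)

Rounded to 2 decimal places:

(47.34, 52.66)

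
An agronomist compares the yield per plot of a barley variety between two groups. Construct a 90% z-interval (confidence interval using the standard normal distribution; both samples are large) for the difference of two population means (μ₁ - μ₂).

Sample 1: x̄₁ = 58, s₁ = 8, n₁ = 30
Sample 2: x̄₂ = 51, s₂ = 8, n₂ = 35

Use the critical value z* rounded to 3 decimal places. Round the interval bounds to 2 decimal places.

Both samples are large (n₁ = 30 ≥ 30, n₂ = 35 ≥ 30), so a z-interval for the difference of means applies.

Point estimate: x̄₁ - x̄₂ = 58 - 51 = 7

Standard error: SE = √(s₁²/n₁ + s₂²/n₂)
= √(8²/30 + 8²/35)
= √(2.133333 + 1.828571)
= 1.990453

For 90% confidence, z* = 1.645 (from standard normal table)
Margin of error: E = z* × SE = 1.645 × 1.990453 = 3.2743

Z-interval: (x̄₁ - x̄₂) ± E = 7 ± 3.2743 = (3.7257, 10.2743)

Rounded to 2 decimal places:

(3.73, 10.27)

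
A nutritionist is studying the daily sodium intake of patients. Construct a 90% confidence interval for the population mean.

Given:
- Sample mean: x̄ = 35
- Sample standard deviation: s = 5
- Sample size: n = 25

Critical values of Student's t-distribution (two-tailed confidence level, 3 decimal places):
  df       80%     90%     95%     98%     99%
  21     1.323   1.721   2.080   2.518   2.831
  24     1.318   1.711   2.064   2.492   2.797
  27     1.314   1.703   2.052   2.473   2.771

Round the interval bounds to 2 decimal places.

The population standard deviation σ is unknown (only the sample standard deviation s is given), so use a t-interval with df = n - 1 = 25 - 1 = 24.

For 90% confidence with df = 24, t* = 1.711 (from t-table)

Standard error: SE = s/√n = 5/√25 = 1.000000

Margin of error: E = t* × SE = 1.711 × 1.000000 = 1.7110

T-interval: x̄ ± E = 35 ± 1.7110 = (33.2890, 36.7110)

Rounded to 2 decimal places:

(33.29, 36.71)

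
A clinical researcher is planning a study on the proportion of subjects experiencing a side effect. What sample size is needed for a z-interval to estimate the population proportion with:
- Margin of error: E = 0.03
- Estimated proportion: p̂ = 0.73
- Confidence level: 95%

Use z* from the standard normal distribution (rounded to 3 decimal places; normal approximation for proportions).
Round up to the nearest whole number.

Using z* for proportion z-interval (normal approximation).

For 95% confidence, z* = 1.96 (from standard normal table)

Sample size formula for proportion z-interval: n = z*²p̂(1-p̂)/E²

n = 1.96² × 0.73 × 0.27 / 0.03²
  = 3.8416 × 0.1971 / 0.0009
  = 841.3104

Round up to the nearest whole number: n = 842

842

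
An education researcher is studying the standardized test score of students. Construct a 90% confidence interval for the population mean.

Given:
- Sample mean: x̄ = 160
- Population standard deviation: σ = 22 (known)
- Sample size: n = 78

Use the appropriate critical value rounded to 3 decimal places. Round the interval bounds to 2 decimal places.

The population standard deviation σ is known, so use a z-interval (standard normal critical value).

For 90% confidence, z* = 1.645 (from standard normal table)

Standard error: SE = σ/√n = 22/√78 = 2.491009

Margin of error: E = z* × SE = 1.645 × 2.491009 = 4.0977

Z-interval: x̄ ± E = 160 ± 4.0977 = (155.9023, 164.0977)

Rounded to 2 decimal places:

(155.90, 164.10)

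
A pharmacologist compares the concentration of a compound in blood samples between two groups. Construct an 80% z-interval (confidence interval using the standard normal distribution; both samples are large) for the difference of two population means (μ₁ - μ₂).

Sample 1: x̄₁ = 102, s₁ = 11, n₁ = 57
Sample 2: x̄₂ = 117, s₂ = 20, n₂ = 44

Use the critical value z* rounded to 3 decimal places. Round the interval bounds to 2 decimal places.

Both samples are large (n₁ = 57 ≥ 30, n₂ = 44 ≥ 30), so a z-interval for the difference of means applies.

Point estimate: x̄₁ - x̄₂ = 102 - 117 = -15

Standard error: SE = √(s₁²/n₁ + s₂²/n₂)
= √(11²/57 + 20²/44)
= √(2.122807 + 9.090909)
= 3.348689

For 80% confidence, z* = 1.282 (from standard normal table)
Margin of error: E = z* × SE = 1.282 × 3.348689 = 4.2930

Z-interval: (x̄₁ - x̄₂) ± E = -15 ± 4.2930 = (-19.2930, -10.7070)

Rounded to 2 decimal places:

(-19.29, -10.71)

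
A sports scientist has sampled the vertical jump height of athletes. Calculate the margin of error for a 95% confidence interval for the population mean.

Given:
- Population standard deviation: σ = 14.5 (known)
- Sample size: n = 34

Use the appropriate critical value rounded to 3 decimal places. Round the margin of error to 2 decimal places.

The population standard deviation σ is known, so use the z-interval margin of error formula.

For 95% confidence, z* = 1.96 (from standard normal table)

Margin of error formula for z-interval: E = z* × σ/√n

E = 1.96 × 14.5/√34
  = 1.96 × 2.486729
  = 4.8740

Rounded to 2 decimal places:

4.87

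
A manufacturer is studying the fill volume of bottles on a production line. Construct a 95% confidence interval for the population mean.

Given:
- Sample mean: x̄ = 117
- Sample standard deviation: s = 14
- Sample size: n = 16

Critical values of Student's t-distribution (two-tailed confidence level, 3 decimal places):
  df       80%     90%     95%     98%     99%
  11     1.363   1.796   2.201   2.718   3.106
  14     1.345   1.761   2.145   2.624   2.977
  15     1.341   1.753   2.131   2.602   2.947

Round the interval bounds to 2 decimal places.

The population standard deviation σ is unknown (only the sample standard deviation s is given), so use a t-interval with df = n - 1 = 16 - 1 = 15.

For 95% confidence with df = 15, t* = 2.131 (from t-table)

Standard error: SE = s/√n = 14/√16 = 3.500000

Margin of error: E = t* × SE = 2.131 × 3.500000 = 7.4585

T-interval: x̄ ± E = 117 ± 7.4585 = (109.5415, 124.4585)

Rounded to 2 decimal places:

(109.54, 124.46)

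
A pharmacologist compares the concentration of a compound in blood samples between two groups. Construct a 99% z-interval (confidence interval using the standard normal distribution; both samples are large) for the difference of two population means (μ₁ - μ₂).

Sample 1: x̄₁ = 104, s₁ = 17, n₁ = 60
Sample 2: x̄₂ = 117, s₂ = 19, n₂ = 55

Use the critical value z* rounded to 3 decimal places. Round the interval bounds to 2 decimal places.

Both samples are large (n₁ = 60 ≥ 30, n₂ = 55 ≥ 30), so a z-interval for the difference of means applies.

Point estimate: x̄₁ - x̄₂ = 104 - 117 = -13

Standard error: SE = √(s₁²/n₁ + s₂²/n₂)
= √(17²/60 + 19²/55)
= √(4.816667 + 6.563636)
= 3.373470

For 99% confidence, z* = 2.576 (from standard normal table)
Margin of error: E = z* × SE = 2.576 × 3.373470 = 8.6901

Z-interval: (x̄₁ - x̄₂) ± E = -13 ± 8.6901 = (-21.6901, -4.3099)

Rounded to 2 decimal places:

(-21.69, -4.31)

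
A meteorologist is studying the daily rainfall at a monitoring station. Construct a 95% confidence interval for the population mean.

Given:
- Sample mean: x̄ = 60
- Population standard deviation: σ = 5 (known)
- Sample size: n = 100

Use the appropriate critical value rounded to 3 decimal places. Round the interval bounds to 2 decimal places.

The population standard deviation σ is known, so use a z-interval (standard normal critical value).

For 95% confidence, z* = 1.96 (from standard normal table)

Standard error: SE = σ/√n = 5/√100 = 0.500000

Margin of error: E = z* × SE = 1.96 × 0.500000 = 0.9800

Z-interval: x̄ ± E = 60 ± 0.9800 = (59.0200, 60.9800)

Rounded to 2 decimal places:

(59.02, 60.98)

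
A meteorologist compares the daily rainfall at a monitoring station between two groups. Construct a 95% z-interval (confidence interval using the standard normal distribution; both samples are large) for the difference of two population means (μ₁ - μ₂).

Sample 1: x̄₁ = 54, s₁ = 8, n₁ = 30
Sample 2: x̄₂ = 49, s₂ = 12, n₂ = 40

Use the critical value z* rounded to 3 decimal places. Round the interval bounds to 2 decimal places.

Both samples are large (n₁ = 30 ≥ 30, n₂ = 40 ≥ 30), so a z-interval for the difference of means applies.

Point estimate: x̄₁ - x̄₂ = 54 - 49 = 5

Standard error: SE = √(s₁²/n₁ + s₂²/n₂)
= √(8²/30 + 12²/40)
= √(2.133333 + 3.600000)
= 2.394438

For 95% confidence, z* = 1.96 (from standard normal table)
Margin of error: E = z* × SE = 1.96 × 2.394438 = 4.6931

Z-interval: (x̄₁ - x̄₂) ± E = 5 ± 4.6931 = (0.3069, 9.6931)

Rounded to 2 decimal places:

(0.31, 9.69)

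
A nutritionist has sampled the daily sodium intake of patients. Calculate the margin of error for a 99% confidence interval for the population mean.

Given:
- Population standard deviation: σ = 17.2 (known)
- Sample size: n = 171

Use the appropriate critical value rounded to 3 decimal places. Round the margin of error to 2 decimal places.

The population standard deviation σ is known, so use the z-interval margin of error formula.

For 99% confidence, z* = 2.576 (from standard normal table)

Margin of error formula for z-interval: E = z* × σ/√n

E = 2.576 × 17.2/√171
  = 2.576 × 1.315317
  = 3.3883

Rounded to 2 decimal places:

3.39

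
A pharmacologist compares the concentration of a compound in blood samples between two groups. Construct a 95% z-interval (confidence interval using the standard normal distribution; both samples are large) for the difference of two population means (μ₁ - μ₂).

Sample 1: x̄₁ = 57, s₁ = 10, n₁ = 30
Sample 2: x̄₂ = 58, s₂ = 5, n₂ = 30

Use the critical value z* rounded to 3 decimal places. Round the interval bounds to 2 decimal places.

Both samples are large (n₁ = 30 ≥ 30, n₂ = 30 ≥ 30), so a z-interval for the difference of means applies.

Point estimate: x̄₁ - x̄₂ = 57 - 58 = -1

Standard error: SE = √(s₁²/n₁ + s₂²/n₂)
= √(10²/30 + 5²/30)
= √(3.333333 + 0.833333)
= 2.041241

For 95% confidence, z* = 1.96 (from standard normal table)
Margin of error: E = z* × SE = 1.96 × 2.041241 = 4.0008

Z-interval: (x̄₁ - x̄₂) ± E = -1 ± 4.0008 = (-5.0008, 3.0008)

Rounded to 2 decimal places:

(-5.00, 3.00)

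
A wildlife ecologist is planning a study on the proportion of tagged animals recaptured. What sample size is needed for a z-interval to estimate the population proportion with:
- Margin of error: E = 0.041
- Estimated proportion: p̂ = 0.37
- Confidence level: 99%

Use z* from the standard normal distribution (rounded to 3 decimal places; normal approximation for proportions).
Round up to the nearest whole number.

Using z* for proportion z-interval (normal approximation).

For 99% confidence, z* = 2.576 (from standard normal table)

Sample size formula for proportion z-interval: n = z*²p̂(1-p̂)/E²

n = 2.576² × 0.37 × 0.63 / 0.041²
  = 6.635776 × 0.2331 / 0.001681
  = 920.1662

Round up to the nearest whole number: n = 921

921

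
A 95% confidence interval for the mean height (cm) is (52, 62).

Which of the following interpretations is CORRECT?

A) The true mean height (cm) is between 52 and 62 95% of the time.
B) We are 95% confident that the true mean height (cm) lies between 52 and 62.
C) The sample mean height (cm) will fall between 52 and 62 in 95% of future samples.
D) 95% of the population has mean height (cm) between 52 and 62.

A confidence interval represents our confidence in the procedure, not a probability statement about the parameter.

Key concept: If we repeated this sampling process many times and computed a 95% CI each time, about 95% of those intervals would contain the true population parameter.

For this specific interval (52, 62):
- Midpoint (point estimate): 57
- Margin of error: 5

The correct interpretation is the one stating confidence that the true parameter lies in the interval — option B.

B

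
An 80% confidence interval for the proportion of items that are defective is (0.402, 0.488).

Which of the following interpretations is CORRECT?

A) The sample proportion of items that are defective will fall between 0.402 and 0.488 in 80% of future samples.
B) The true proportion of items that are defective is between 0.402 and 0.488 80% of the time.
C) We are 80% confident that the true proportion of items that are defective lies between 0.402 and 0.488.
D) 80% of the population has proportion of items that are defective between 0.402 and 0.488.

A confidence interval represents our confidence in the procedure, not a probability statement about the parameter.

Key concept: If we repeated this sampling process many times and computed an 80% CI each time, about 80% of those intervals would contain the true population parameter.

For this specific interval (0.402, 0.488):
- Midpoint (point estimate): 0.445
- Margin of error: 0.043

The correct interpretation is the one stating confidence that the true parameter lies in the interval — option C.

C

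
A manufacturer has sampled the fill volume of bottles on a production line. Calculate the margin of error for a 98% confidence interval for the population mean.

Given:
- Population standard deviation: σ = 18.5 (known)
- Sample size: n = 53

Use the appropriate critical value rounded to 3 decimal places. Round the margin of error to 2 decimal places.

The population standard deviation σ is known, so use the z-interval margin of error formula.

For 98% confidence, z* = 2.326 (from standard normal table)

Margin of error formula for z-interval: E = z* × σ/√n

E = 2.326 × 18.5/√53
  = 2.326 × 2.541170
  = 5.9108

Rounded to 2 decimal places:

5.91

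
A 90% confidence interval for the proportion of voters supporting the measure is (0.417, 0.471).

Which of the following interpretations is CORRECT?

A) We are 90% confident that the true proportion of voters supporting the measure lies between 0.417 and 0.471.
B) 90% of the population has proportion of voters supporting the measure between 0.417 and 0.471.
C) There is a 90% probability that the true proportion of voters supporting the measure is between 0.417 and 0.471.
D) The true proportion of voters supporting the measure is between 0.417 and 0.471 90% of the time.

A confidence interval represents our confidence in the procedure, not a probability statement about the parameter.

Key concept: If we repeated this sampling process many times and computed a 90% CI each time, about 90% of those intervals would contain the true population parameter.

For this specific interval (0.417, 0.471):
- Midpoint (point estimate): 0.444
- Margin of error: 0.027

The correct interpretation is the one stating confidence that the true parameter lies in the interval — option A.

A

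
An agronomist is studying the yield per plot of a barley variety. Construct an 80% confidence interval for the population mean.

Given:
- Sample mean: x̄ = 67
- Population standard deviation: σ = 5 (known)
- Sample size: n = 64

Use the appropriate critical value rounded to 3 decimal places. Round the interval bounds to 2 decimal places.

The population standard deviation σ is known, so use a z-interval (standard normal critical value).

For 80% confidence, z* = 1.282 (from standard normal table)

Standard error: SE = σ/√n = 5/√64 = 0.625000

Margin of error: E = z* × SE = 1.282 × 0.625000 = 0.8013

Z-interval: x̄ ± E = 67 ± 0.8013 = (66.1988, 67.8012)

Rounded to 2 decimal places:

(66.20, 67.80)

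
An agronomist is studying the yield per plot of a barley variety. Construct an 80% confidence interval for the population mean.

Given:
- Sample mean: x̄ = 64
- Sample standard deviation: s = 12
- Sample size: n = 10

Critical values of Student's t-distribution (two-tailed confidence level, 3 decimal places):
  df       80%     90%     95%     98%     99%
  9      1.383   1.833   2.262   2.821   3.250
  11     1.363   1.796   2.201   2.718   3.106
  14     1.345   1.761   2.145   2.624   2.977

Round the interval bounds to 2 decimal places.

The population standard deviation σ is unknown (only the sample standard deviation s is given), so use a t-interval with df = n - 1 = 10 - 1 = 9.

For 80% confidence with df = 9, t* = 1.383 (from t-table)

Standard error: SE = s/√n = 12/√10 = 3.794733

Margin of error: E = t* × SE = 1.383 × 3.794733 = 5.2481

T-interval: x̄ ± E = 64 ± 5.2481 = (58.7519, 69.2481)

Rounded to 2 decimal places:

(58.75, 69.25)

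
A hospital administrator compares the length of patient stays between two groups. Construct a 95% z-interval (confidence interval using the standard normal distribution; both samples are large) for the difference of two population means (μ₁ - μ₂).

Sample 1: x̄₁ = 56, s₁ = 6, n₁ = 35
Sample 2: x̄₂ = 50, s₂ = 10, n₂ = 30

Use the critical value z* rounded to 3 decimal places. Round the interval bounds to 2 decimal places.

Both samples are large (n₁ = 35 ≥ 30, n₂ = 30 ≥ 30), so a z-interval for the difference of means applies.

Point estimate: x̄₁ - x̄₂ = 56 - 50 = 6

Standard error: SE = √(s₁²/n₁ + s₂²/n₂)
= √(6²/35 + 10²/30)
= √(1.028571 + 3.333333)
= 2.088517

For 95% confidence, z* = 1.96 (from standard normal table)
Margin of error: E = z* × SE = 1.96 × 2.088517 = 4.0935

Z-interval: (x̄₁ - x̄₂) ± E = 6 ± 4.0935 = (1.9065, 10.0935)

Rounded to 2 decimal places:

(1.91, 10.09)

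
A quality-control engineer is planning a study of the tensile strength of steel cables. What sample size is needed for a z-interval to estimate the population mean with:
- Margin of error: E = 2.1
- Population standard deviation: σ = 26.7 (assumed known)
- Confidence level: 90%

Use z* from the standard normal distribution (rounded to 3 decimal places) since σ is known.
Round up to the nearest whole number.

Using z* since population σ is known (z-interval formula).

For 90% confidence, z* = 1.645 (from standard normal table)

Sample size formula for z-interval: n = (z*σ/E)²

n = (1.645 × 26.7 / 2.1)²
  = (20.915000)²
  = 437.4372

Round up to the nearest whole number: n = 438

438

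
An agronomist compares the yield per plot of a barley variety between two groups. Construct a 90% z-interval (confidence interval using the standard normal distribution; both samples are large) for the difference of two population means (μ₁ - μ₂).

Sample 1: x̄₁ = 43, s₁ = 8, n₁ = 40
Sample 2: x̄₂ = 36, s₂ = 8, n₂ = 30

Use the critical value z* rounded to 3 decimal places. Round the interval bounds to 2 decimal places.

Both samples are large (n₁ = 40 ≥ 30, n₂ = 30 ≥ 30), so a z-interval for the difference of means applies.

Point estimate: x̄₁ - x̄₂ = 43 - 36 = 7

Standard error: SE = √(s₁²/n₁ + s₂²/n₂)
= √(8²/40 + 8²/30)
= √(1.600000 + 2.133333)
= 1.932184

For 90% confidence, z* = 1.645 (from standard normal table)
Margin of error: E = z* × SE = 1.645 × 1.932184 = 3.1784

Z-interval: (x̄₁ - x̄₂) ± E = 7 ± 3.1784 = (3.8216, 10.1784)

Rounded to 2 decimal places:

(3.82, 10.18)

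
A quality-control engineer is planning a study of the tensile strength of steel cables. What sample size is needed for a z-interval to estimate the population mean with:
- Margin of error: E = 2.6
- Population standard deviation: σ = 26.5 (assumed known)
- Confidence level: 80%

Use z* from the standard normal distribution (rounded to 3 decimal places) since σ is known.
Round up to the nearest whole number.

Using z* since population σ is known (z-interval formula).

For 80% confidence, z* = 1.282 (from standard normal table)

Sample size formula for z-interval: n = (z*σ/E)²

n = (1.282 × 26.5 / 2.6)²
  = (13.066538)²
  = 170.7344

Round up to the nearest whole number: n = 171

171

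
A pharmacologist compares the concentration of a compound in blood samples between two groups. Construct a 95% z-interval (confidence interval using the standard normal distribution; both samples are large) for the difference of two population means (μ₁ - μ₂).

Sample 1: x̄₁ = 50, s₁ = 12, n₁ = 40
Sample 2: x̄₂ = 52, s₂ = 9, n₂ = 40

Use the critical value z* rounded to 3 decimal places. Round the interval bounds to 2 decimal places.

Both samples are large (n₁ = 40 ≥ 30, n₂ = 40 ≥ 30), so a z-interval for the difference of means applies.

Point estimate: x̄₁ - x̄₂ = 50 - 52 = -2

Standard error: SE = √(s₁²/n₁ + s₂²/n₂)
= √(12²/40 + 9²/40)
= √(3.600000 + 2.025000)
= 2.371708

For 95% confidence, z* = 1.96 (from standard normal table)
Margin of error: E = z* × SE = 1.96 × 2.371708 = 4.6485

Z-interval: (x̄₁ - x̄₂) ± E = -2 ± 4.6485 = (-6.6485, 2.6485)

Rounded to 2 decimal places:

(-6.65, 2.65)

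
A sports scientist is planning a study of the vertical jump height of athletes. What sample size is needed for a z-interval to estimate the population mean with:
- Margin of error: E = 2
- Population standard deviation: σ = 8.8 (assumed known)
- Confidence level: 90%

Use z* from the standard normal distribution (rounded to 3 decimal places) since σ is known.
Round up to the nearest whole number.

Using z* since population σ is known (z-interval formula).

For 90% confidence, z* = 1.645 (from standard normal table)

Sample size formula for z-interval: n = (z*σ/E)²

n = (1.645 × 8.8 / 2)²
  = (7.238000)²
  = 52.3886

Round up to the nearest whole number: n = 53

53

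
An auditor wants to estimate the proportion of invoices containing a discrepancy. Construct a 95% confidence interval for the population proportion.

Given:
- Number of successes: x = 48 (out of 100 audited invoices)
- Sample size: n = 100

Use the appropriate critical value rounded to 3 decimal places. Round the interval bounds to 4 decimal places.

Sample proportion: p̂ = 48/100 = 0.480000

Check conditions for normal approximation:
  np̂ = 48 ≥ 10 ✓
  n(1-p̂) = 52 ≥ 10 ✓

The sample is large enough, so use a z-interval (normal approximation) for the proportion.

For 95% confidence, z* = 1.96 (from standard normal table)

Standard error: SE = √(p̂(1-p̂)/n) = √(0.480000×0.520000/100) = 0.04995998

Margin of error: E = z* × SE = 1.96 × 0.04995998 = 0.097922

Z-interval: p̂ ± E = 0.480000 ± 0.097922 = (0.382078, 0.577922)

Rounded to 4 decimal places:

(0.3821, 0.5779)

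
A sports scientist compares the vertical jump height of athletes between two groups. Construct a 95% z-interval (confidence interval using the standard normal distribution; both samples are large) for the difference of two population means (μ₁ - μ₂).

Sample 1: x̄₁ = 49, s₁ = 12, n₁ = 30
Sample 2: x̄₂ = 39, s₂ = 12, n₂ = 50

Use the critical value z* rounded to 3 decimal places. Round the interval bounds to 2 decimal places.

Both samples are large (n₁ = 30 ≥ 30, n₂ = 50 ≥ 30), so a z-interval for the difference of means applies.

Point estimate: x̄₁ - x̄₂ = 49 - 39 = 10

Standard error: SE = √(s₁²/n₁ + s₂²/n₂)
= √(12²/30 + 12²/50)
= √(4.800000 + 2.880000)
= 2.771281

For 95% confidence, z* = 1.96 (from standard normal table)
Margin of error: E = z* × SE = 1.96 × 2.771281 = 5.4317

Z-interval: (x̄₁ - x̄₂) ± E = 10 ± 5.4317 = (4.5683, 15.4317)

Rounded to 2 decimal places:

(4.57, 15.43)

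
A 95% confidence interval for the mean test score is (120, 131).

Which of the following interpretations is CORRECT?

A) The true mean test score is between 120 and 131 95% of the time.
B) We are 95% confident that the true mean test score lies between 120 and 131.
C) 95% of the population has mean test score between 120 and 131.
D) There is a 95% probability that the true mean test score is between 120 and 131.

A confidence interval represents our confidence in the procedure, not a probability statement about the parameter.

Key concept: If we repeated this sampling process many times and computed a 95% CI each time, about 95% of those intervals would contain the true population parameter.

For this specific interval (120, 131):
- Midpoint (point estimate): 125.5
- Margin of error: 5.5

The correct interpretation is the one stating confidence that the true parameter lies in the interval — option B.

B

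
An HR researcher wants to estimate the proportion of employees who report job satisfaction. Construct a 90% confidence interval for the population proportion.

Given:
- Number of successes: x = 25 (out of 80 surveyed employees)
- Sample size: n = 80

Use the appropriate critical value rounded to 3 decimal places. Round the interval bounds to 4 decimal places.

Sample proportion: p̂ = 25/80 = 0.312500

Check conditions for normal approximation:
  np̂ = 25 ≥ 10 ✓
  n(1-p̂) = 55 ≥ 10 ✓

The sample is large enough, so use a z-interval (normal approximation) for the proportion.

For 90% confidence, z* = 1.645 (from standard normal table)

Standard error: SE = √(p̂(1-p̂)/n) = √(0.312500×0.687500/80) = 0.05182226

Margin of error: E = z* × SE = 1.645 × 0.05182226 = 0.085248

Z-interval: p̂ ± E = 0.312500 ± 0.085248 = (0.227252, 0.397748)

Rounded to 4 decimal places:

(0.2273, 0.3977)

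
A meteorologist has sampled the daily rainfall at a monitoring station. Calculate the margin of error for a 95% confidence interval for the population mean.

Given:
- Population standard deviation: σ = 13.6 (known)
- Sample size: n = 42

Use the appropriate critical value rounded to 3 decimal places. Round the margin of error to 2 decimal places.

The population standard deviation σ is known, so use the z-interval margin of error formula.

For 95% confidence, z* = 1.96 (from standard normal table)

Margin of error formula for z-interval: E = z* × σ/√n

E = 1.96 × 13.6/√42
  = 1.96 × 2.098526
  = 4.1131

Rounded to 2 decimal places:

4.11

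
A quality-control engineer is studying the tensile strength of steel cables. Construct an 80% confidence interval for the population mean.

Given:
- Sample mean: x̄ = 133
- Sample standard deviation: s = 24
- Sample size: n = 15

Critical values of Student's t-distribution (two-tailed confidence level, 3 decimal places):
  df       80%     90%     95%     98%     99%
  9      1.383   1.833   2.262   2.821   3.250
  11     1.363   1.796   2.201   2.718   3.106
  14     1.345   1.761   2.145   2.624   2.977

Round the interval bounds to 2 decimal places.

The population standard deviation σ is unknown (only the sample standard deviation s is given), so use a t-interval with df = n - 1 = 15 - 1 = 14.

For 80% confidence with df = 14, t* = 1.345 (from t-table)

Standard error: SE = s/√n = 24/√15 = 6.196773

Margin of error: E = t* × SE = 1.345 × 6.196773 = 8.3347

T-interval: x̄ ± E = 133 ± 8.3347 = (124.6653, 141.3347)

Rounded to 2 decimal places:

(124.67, 141.33)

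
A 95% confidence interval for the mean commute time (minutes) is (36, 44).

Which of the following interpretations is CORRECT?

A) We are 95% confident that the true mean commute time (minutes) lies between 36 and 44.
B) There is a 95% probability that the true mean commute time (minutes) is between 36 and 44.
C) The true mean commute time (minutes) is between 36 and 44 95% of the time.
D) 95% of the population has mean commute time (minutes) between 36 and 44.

A confidence interval represents our confidence in the procedure, not a probability statement about the parameter.

Key concept: If we repeated this sampling process many times and computed a 95% CI each time, about 95% of those intervals would contain the true population parameter.

For this specific interval (36, 44):
- Midpoint (point estimate): 40
- Margin of error: 4

The correct interpretation is the one stating confidence that the true parameter lies in the interval — option A.

A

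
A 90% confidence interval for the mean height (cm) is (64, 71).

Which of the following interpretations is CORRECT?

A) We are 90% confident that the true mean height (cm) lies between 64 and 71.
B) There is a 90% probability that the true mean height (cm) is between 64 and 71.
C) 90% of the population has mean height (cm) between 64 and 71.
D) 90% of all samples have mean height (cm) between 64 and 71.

A confidence interval represents our confidence in the procedure, not a probability statement about the parameter.

Key concept: If we repeated this sampling process many times and computed a 90% CI each time, about 90% of those intervals would contain the true population parameter.

For this specific interval (64, 71):
- Midpoint (point estimate): 67.5
- Margin of error: 3.5

The correct interpretation is the one stating confidence that the true parameter lies in the interval — option A.

A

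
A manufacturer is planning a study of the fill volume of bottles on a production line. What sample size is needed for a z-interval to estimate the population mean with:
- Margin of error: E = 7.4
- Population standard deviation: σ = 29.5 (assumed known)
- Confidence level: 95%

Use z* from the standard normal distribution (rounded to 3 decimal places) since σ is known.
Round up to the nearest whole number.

Using z* since population σ is known (z-interval formula).

For 95% confidence, z* = 1.96 (from standard normal table)

Sample size formula for z-interval: n = (z*σ/E)²

n = (1.96 × 29.5 / 7.4)²
  = (7.813514)²
  = 61.0510

Round up to the nearest whole number: n = 62

62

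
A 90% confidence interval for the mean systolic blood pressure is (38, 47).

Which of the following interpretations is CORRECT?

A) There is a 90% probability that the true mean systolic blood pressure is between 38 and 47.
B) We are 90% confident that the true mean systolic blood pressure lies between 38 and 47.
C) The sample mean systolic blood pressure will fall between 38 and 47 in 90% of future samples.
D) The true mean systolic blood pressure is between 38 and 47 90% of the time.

A confidence interval represents our confidence in the procedure, not a probability statement about the parameter.

Key concept: If we repeated this sampling process many times and computed a 90% CI each time, about 90% of those intervals would contain the true population parameter.

For this specific interval (38, 47):
- Midpoint (point estimate): 42.5
- Margin of error: 4.5

The correct interpretation is the one stating confidence that the true parameter lies in the interval — option B.

B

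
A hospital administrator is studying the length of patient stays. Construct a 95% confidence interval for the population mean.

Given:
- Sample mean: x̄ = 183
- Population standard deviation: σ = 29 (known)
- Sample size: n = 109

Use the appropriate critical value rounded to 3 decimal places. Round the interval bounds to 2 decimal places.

The population standard deviation σ is known, so use a z-interval (standard normal critical value).

For 95% confidence, z* = 1.96 (from standard normal table)

Standard error: SE = σ/√n = 29/√109 = 2.777696

Margin of error: E = z* × SE = 1.96 × 2.777696 = 5.4443

Z-interval: x̄ ± E = 183 ± 5.4443 = (177.5557, 188.4443)

Rounded to 2 decimal places:

(177.56, 188.44)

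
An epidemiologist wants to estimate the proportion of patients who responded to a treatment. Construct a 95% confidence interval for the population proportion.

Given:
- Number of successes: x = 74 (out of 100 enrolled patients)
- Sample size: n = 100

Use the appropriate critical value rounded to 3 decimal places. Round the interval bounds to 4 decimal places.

Sample proportion: p̂ = 74/100 = 0.740000

Check conditions for normal approximation:
  np̂ = 74 ≥ 10 ✓
  n(1-p̂) = 26 ≥ 10 ✓

The sample is large enough, so use a z-interval (normal approximation) for the proportion.

For 95% confidence, z* = 1.96 (from standard normal table)

Standard error: SE = √(p̂(1-p̂)/n) = √(0.740000×0.260000/100) = 0.04386342

Margin of error: E = z* × SE = 1.96 × 0.04386342 = 0.085972

Z-interval: p̂ ± E = 0.740000 ± 0.085972 = (0.654028, 0.825972)

Rounded to 4 decimal places:

(0.6540, 0.8260)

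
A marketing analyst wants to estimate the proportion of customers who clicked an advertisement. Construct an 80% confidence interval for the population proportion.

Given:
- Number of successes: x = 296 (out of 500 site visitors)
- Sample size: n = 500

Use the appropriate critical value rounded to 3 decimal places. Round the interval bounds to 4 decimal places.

Sample proportion: p̂ = 296/500 = 0.592000

Check conditions for normal approximation:
  np̂ = 296 ≥ 10 ✓
  n(1-p̂) = 204 ≥ 10 ✓

The sample is large enough, so use a z-interval (normal approximation) for the proportion.

For 80% confidence, z* = 1.282 (from standard normal table)

Standard error: SE = √(p̂(1-p̂)/n) = √(0.592000×0.408000/500) = 0.02197890

Margin of error: E = z* × SE = 1.282 × 0.02197890 = 0.028177

Z-interval: p̂ ± E = 0.592000 ± 0.028177 = (0.563823, 0.620177)

Rounded to 4 decimal places:

(0.5638, 0.6202)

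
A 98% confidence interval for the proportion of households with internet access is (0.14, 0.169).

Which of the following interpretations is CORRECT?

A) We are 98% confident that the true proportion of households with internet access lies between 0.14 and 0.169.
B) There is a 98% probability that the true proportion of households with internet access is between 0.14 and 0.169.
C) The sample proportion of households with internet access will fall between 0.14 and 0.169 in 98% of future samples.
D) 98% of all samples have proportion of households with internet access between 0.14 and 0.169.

A confidence interval represents our confidence in the procedure, not a probability statement about the parameter.

Key concept: If we repeated this sampling process many times and computed a 98% CI each time, about 98% of those intervals would contain the true population parameter.

For this specific interval (0.14, 0.169):
- Midpoint (point estimate): 0.1545
- Margin of error: 0.0145

The correct interpretation is the one stating confidence that the true parameter lies in the interval — option A.

A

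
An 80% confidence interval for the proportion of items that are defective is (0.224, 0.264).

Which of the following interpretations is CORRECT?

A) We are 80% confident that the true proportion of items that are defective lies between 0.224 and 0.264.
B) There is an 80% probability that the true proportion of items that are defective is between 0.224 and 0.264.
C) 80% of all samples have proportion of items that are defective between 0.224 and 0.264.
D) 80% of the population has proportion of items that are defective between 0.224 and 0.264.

A confidence interval represents our confidence in the procedure, not a probability statement about the parameter.

Key concept: If we repeated this sampling process many times and computed an 80% CI each time, about 80% of those intervals would contain the true population parameter.

For this specific interval (0.224, 0.264):
- Midpoint (point estimate): 0.244
- Margin of error: 0.02

The correct interpretation is the one stating confidence that the true parameter lies in the interval — option A.

A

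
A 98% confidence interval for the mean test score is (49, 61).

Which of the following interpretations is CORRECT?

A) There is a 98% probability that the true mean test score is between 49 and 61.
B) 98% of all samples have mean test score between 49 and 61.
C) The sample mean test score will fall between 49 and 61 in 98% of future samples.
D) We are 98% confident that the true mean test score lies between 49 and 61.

A confidence interval represents our confidence in the procedure, not a probability statement about the parameter.

Key concept: If we repeated this sampling process many times and computed a 98% CI each time, about 98% of those intervals would contain the true population parameter.

For this specific interval (49, 61):
- Midpoint (point estimate): 55
- Margin of error: 6

The correct interpretation is the one stating confidence that the true parameter lies in the interval — option D.

D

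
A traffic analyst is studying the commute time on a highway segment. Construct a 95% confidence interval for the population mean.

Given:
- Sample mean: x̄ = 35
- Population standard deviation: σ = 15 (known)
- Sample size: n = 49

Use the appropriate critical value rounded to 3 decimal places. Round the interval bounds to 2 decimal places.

The population standard deviation σ is known, so use a z-interval (standard normal critical value).

For 95% confidence, z* = 1.96 (from standard normal table)

Standard error: SE = σ/√n = 15/√49 = 2.142857

Margin of error: E = z* × SE = 1.96 × 2.142857 = 4.2000

Z-interval: x̄ ± E = 35 ± 4.2000 = (30.8000, 39.2000)

Rounded to 2 decimal places:

(30.80, 39.20)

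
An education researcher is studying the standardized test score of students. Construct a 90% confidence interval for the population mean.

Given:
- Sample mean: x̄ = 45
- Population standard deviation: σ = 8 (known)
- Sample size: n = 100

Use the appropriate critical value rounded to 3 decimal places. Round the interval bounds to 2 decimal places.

The population standard deviation σ is known, so use a z-interval (standard normal critical value).

For 90% confidence, z* = 1.645 (from standard normal table)

Standard error: SE = σ/√n = 8/√100 = 0.800000

Margin of error: E = z* × SE = 1.645 × 0.800000 = 1.3160

Z-interval: x̄ ± E = 45 ± 1.3160 = (43.6840, 46.3160)

Rounded to 2 decimal places:

(43.68, 46.32)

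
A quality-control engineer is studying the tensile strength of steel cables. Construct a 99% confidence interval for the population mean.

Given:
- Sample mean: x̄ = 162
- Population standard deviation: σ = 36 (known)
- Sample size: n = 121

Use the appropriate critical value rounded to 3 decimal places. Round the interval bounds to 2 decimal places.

The population standard deviation σ is known, so use a z-interval (standard normal critical value).

For 99% confidence, z* = 2.576 (from standard normal table)

Standard error: SE = σ/√n = 36/√121 = 3.272727

Margin of error: E = z* × SE = 2.576 × 3.272727 = 8.4305

Z-interval: x̄ ± E = 162 ± 8.4305 = (153.5695, 170.4305)

Rounded to 2 decimal places:

(153.57, 170.43)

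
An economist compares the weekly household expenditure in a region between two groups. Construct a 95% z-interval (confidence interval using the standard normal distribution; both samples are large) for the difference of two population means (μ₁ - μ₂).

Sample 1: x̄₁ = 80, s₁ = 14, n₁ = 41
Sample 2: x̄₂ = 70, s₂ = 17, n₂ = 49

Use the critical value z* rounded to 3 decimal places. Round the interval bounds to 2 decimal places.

Both samples are large (n₁ = 41 ≥ 30, n₂ = 49 ≥ 30), so a z-interval for the difference of means applies.

Point estimate: x̄₁ - x̄₂ = 80 - 70 = 10

Standard error: SE = √(s₁²/n₁ + s₂²/n₂)
= √(14²/41 + 17²/49)
= √(4.780488 + 5.897959)
= 3.267789

For 95% confidence, z* = 1.96 (from standard normal table)
Margin of error: E = z* × SE = 1.96 × 3.267789 = 6.4049

Z-interval: (x̄₁ - x̄₂) ± E = 10 ± 6.4049 = (3.5951, 16.4049)

Rounded to 2 decimal places:

(3.60, 16.40)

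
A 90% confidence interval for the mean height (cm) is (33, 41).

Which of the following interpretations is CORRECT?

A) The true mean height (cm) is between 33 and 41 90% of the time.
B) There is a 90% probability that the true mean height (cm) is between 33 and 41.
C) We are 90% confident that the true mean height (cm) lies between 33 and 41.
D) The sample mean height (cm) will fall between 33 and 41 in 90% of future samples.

A confidence interval represents our confidence in the procedure, not a probability statement about the parameter.

Key concept: If we repeated this sampling process many times and computed a 90% CI each time, about 90% of those intervals would contain the true population parameter.

For this specific interval (33, 41):
- Midpoint (point estimate): 37
- Margin of error: 4

The correct interpretation is the one stating confidence that the true parameter lies in the interval — option C.

C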